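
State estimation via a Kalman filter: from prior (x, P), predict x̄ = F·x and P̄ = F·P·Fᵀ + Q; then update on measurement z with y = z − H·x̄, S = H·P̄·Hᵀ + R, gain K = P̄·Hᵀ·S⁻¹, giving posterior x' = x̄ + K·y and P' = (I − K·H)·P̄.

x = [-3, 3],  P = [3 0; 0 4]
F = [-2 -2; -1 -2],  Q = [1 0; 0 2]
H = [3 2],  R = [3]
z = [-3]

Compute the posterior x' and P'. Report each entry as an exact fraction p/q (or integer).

x̄ = F·x = [0, -3]
P̄ = F·P·Fᵀ + Q = [29 22; 22 21]
y = z − H·x̄ = [3]
S = H·P̄·Hᵀ + R = [612]
K = P̄·Hᵀ·S⁻¹ = [131/612; 3/17]
x' = x̄ + K·y = [131/204, -42/17]
P' = (I − K·H)·P̄ = [587/612 -19/17; -19/17 33/17]

x' = [131/204, -42/17]
P' = [587/612 -19/17; -19/17 33/17]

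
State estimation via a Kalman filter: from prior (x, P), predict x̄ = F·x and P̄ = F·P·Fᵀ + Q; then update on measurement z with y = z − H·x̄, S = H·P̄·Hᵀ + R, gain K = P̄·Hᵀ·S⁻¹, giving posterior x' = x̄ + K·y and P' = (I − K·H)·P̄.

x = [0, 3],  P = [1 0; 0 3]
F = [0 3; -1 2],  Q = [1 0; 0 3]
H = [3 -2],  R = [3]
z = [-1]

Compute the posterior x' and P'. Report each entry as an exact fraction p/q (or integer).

x̄ = F·x = [9, 6]
P̄ = F·P·Fᵀ + Q = [28 18; 18 16]
y = z − H·x̄ = [-16]
S = H·P̄·Hᵀ + R = [103]
K = P̄·Hᵀ·S⁻¹ = [48/103; 22/103]
x' = x̄ + K·y = [159/103, 266/103]
P' = (I − K·H)·P̄ = [580/103 798/103; 798/103 1164/103]

x' = [159/103, 266/103]
P' = [580/103 798/103; 798/103 1164/103]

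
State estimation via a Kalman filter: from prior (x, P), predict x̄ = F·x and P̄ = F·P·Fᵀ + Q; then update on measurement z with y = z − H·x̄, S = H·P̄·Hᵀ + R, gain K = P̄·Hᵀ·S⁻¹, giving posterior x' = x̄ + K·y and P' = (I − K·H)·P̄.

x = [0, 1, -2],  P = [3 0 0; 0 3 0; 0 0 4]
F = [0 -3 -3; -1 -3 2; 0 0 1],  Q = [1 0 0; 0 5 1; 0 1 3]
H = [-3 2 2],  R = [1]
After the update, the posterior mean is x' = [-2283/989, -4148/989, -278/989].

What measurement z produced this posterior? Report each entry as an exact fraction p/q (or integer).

z = [-2]

x̄ = F·x = [3, -7, -2]
P̄ = F·P·Fᵀ + Q = [64 3 -12; 3 51 9; -12 9 7]
S = H·P̄·Hᵀ + R = [989]
K = P̄·Hᵀ·S⁻¹ = [-210/989; 111/989; 68/989]
x' − x̄ = [-5250/989, 2775/989, 1700/989] = K·y
y = (KᵀK)⁻¹·Kᵀ·(x' − x̄) = [25]
z = y + H·x̄ = [25] + [-27] = [-2]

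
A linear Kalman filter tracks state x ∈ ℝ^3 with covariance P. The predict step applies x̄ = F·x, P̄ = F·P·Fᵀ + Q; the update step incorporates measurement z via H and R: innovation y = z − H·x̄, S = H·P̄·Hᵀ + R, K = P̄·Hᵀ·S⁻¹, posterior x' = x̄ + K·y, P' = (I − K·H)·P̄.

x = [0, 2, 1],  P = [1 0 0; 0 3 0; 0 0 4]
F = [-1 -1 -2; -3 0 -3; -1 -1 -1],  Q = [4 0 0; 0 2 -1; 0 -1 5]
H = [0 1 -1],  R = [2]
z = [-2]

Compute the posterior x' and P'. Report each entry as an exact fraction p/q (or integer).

x̄ = F·x = [-4, -3, -3]
P̄ = F·P·Fᵀ + Q = [24 27 12; 27 47 14; 12 14 13]
y = z − H·x̄ = [-2]
S = H·P̄·Hᵀ + R = [34]
K = P̄·Hᵀ·S⁻¹ = [15/34; 33/34; 1/34]
x' = x̄ + K·y = [-83/17, -84/17, -52/17]
P' = (I − K·H)·P̄ = [591/34 423/34 393/34; 423/34 509/34 443/34; 393/34 443/34 441/34]

x' = [-83/17, -84/17, -52/17]
P' = [591/34 423/34 393/34; 423/34 509/34 443/34; 393/34 443/34 441/34]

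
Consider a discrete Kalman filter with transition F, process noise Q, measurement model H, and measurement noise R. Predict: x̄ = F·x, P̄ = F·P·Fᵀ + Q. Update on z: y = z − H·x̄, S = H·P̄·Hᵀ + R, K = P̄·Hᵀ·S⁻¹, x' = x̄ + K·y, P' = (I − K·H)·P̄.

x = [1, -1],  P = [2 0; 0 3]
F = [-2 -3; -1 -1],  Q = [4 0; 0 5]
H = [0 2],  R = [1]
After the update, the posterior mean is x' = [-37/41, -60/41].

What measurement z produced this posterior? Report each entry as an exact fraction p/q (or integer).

z = [-3]

x̄ = F·x = [1, 0]
P̄ = F·P·Fᵀ + Q = [39 13; 13 10]
S = H·P̄·Hᵀ + R = [41]
K = P̄·Hᵀ·S⁻¹ = [26/41; 20/41]
x' − x̄ = [-78/41, -60/41] = K·y
y = (KᵀK)⁻¹·Kᵀ·(x' − x̄) = [-3]
z = y + H·x̄ = [-3] + [0] = [-3]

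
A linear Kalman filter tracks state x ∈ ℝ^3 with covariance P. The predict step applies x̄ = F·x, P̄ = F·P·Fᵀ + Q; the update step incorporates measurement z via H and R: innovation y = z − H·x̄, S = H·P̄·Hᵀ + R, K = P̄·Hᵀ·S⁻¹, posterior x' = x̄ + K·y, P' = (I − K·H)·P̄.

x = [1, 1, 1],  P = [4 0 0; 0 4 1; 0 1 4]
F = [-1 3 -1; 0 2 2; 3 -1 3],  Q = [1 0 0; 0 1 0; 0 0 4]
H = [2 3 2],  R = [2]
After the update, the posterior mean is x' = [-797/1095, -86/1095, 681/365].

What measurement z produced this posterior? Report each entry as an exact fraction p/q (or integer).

x̄ = F·x = [1, 4, 5]
P̄ = F·P·Fᵀ + Q = [39 20 -26; 20 41 20; -26 20 74]
S = H·P̄·Hᵀ + R = [1095]
K = P̄·Hᵀ·S⁻¹ = [86/1095; 203/1095; 52/365]
x' − x̄ = [-1892/1095, -4466/1095, -1144/365] = K·y
y = (KᵀK)⁻¹·Kᵀ·(x' − x̄) = [-22]
z = y + H·x̄ = [-22] + [24] = [2]

z = [2]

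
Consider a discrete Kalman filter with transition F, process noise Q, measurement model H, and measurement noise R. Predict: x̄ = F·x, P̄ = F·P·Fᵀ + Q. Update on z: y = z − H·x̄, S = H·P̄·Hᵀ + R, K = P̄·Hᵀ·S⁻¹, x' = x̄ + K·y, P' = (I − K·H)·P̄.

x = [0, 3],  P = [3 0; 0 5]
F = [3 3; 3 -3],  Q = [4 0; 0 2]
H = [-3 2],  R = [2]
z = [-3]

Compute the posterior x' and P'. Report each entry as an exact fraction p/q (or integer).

x̄ = F·x = [9, -9]
P̄ = F·P·Fᵀ + Q = [76 -18; -18 74]
y = z − H·x̄ = [42]
S = H·P̄·Hᵀ + R = [1198]
K = P̄·Hᵀ·S⁻¹ = [-132/599; 101/599]
x' = x̄ + K·y = [-153/599, -1149/599]
P' = (I − K·H)·P̄ = [10676/599 15882/599; 15882/599 23924/599]

x' = [-153/599, -1149/599]
P' = [10676/599 15882/599; 15882/599 23924/599]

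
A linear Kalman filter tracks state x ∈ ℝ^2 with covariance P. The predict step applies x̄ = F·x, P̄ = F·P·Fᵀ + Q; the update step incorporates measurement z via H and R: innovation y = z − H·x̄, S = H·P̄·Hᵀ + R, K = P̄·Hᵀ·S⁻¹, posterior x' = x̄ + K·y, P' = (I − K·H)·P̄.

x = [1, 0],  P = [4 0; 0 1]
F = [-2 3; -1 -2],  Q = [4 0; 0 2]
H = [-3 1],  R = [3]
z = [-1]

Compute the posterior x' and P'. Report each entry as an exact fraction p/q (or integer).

x̄ = F·x = [-2, -1]
P̄ = F·P·Fᵀ + Q = [29 2; 2 10]
y = z − H·x̄ = [-6]
S = H·P̄·Hᵀ + R = [262]
K = P̄·Hᵀ·S⁻¹ = [-85/262; 2/131]
x' = x̄ + K·y = [-7/131, -143/131]
P' = (I − K·H)·P̄ = [373/262 432/131; 432/131 1302/131]

x' = [-7/131, -143/131]
P' = [373/262 432/131; 432/131 1302/131]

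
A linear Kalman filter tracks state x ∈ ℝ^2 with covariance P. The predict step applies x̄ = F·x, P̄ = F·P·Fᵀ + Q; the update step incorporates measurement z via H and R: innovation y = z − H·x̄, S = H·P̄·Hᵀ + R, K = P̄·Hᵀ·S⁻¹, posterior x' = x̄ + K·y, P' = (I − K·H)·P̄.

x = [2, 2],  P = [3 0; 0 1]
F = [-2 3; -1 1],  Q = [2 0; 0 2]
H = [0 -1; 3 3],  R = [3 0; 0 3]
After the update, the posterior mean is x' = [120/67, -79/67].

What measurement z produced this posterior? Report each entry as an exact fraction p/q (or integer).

x̄ = F·x = [2, 0]
P̄ = F·P·Fᵀ + Q = [23 9; 9 6]
S = H·P̄·Hᵀ + R = [9 -45; -45 426]
K = P̄·Hᵀ·S⁻¹ = [18/67 17/67; -59/201 5/67]
x' − x̄ = [-14/67, -79/67] = K·y
y = (KᵀK)⁻¹·Kᵀ·(x' − x̄) = [3, -4]
z = y + H·x̄ = [3, -4] + [0, 6] = [3, 2]

z = [3, 2]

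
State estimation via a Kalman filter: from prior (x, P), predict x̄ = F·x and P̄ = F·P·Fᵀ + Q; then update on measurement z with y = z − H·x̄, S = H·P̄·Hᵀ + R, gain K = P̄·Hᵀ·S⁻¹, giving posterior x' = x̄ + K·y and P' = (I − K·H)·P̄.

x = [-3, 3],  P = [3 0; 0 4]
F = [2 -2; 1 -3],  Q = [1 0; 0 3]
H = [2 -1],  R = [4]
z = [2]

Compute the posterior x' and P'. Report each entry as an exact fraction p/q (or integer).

x' = [-8/3, -6]
P' = [31/3 18; 18 240/7]

x̄ = F·x = [-12, -12]
P̄ = F·P·Fᵀ + Q = [29 30; 30 42]
y = z − H·x̄ = [14]
S = H·P̄·Hᵀ + R = [42]
K = P̄·Hᵀ·S⁻¹ = [2/3; 3/7]
x' = x̄ + K·y = [-8/3, -6]
P' = (I − K·H)·P̄ = [31/3 18; 18 240/7]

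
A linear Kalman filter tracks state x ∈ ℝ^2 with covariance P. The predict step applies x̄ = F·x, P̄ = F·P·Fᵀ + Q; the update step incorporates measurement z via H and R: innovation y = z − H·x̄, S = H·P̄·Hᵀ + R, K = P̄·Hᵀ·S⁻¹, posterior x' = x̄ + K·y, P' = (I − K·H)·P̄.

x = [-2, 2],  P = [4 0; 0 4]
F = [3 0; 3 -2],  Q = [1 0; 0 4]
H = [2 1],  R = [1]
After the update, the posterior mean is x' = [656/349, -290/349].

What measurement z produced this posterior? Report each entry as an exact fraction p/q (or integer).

z = [3]

x̄ = F·x = [-6, -10]
P̄ = F·P·Fᵀ + Q = [37 36; 36 56]
S = H·P̄·Hᵀ + R = [349]
K = P̄·Hᵀ·S⁻¹ = [110/349; 128/349]
x' − x̄ = [2750/349, 3200/349] = K·y
y = (KᵀK)⁻¹·Kᵀ·(x' − x̄) = [25]
z = y + H·x̄ = [25] + [-22] = [3]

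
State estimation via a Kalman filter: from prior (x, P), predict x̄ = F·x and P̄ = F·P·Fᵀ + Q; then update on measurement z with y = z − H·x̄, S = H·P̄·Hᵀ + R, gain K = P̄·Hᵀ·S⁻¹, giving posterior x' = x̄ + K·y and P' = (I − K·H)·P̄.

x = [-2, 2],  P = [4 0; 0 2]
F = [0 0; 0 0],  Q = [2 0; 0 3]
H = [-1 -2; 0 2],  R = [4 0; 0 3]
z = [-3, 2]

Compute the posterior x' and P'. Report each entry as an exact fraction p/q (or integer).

x̄ = F·x = [0, 0]
P̄ = F·P·Fᵀ + Q = [2 0; 0 3]
y = z − H·x̄ = [-3, 2]
S = H·P̄·Hᵀ + R = [18 -12; -12 15]
K = P̄·Hᵀ·S⁻¹ = [-5/21 -4/21; -1/7 2/7]
x' = x̄ + K·y = [1/3, 1]
P' = (I − K·H)·P̄ = [32/21 -2/7; -2/7 3/7]

x' = [1/3, 1]
P' = [32/21 -2/7; -2/7 3/7]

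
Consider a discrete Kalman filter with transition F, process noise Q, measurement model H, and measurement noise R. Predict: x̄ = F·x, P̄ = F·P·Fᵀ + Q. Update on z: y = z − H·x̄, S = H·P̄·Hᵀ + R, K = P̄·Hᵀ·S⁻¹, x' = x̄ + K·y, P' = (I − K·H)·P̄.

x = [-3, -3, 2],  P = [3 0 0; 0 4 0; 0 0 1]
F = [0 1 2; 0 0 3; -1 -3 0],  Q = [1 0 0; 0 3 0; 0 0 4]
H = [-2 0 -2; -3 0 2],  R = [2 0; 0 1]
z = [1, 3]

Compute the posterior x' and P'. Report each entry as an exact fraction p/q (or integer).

x̄ = F·x = [1, 6, 12]
P̄ = F·P·Fᵀ + Q = [9 6 -12; 6 12 0; -12 0 43]
y = z − H·x̄ = [27, -18]
S = H·P̄·Hᵀ + R = [114 -142; -142 398]
K = P̄·Hᵀ·S⁻¹ = [-2427/12604 -2481/12604; -1833/6302 -939/6302; -919/3151 638/3151]
x' = x̄ + K·y = [-8267/12604, 5223/6302, 1515/3151]
P' = (I − K·H)·P̄ = [1467/12604 921/6302 240/3151; 921/6302 18363/3151 456/3151; 240/3151 456/3151 679/3151]

x' = [-8267/12604, 5223/6302, 1515/3151]
P' = [1467/12604 921/6302 240/3151; 921/6302 18363/3151 456/3151; 240/3151 456/3151 679/3151]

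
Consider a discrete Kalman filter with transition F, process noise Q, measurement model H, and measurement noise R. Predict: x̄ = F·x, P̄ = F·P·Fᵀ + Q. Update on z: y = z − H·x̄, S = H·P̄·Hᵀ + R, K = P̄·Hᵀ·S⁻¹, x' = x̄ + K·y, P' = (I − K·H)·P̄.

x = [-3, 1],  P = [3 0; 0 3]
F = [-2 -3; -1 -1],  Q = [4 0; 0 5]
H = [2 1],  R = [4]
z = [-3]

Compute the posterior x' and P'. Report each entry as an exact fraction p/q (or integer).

x' = [-370/247, 43/247]
P' = [420/247 -436/247; -436/247 1036/247]

x̄ = F·x = [3, 2]
P̄ = F·P·Fᵀ + Q = [43 15; 15 11]
y = z − H·x̄ = [-11]
S = H·P̄·Hᵀ + R = [247]
K = P̄·Hᵀ·S⁻¹ = [101/247; 41/247]
x' = x̄ + K·y = [-370/247, 43/247]
P' = (I − K·H)·P̄ = [420/247 -436/247; -436/247 1036/247]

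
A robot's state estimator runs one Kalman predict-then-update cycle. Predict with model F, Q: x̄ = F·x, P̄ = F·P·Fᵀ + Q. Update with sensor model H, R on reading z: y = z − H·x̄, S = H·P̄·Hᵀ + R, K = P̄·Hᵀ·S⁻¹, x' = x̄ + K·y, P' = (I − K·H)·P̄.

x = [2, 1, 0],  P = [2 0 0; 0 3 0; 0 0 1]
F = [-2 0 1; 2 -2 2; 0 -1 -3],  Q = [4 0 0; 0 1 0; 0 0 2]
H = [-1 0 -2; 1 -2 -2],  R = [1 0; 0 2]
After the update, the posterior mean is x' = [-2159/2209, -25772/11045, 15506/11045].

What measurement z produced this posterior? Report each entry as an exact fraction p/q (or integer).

x̄ = F·x = [-4, 2, -1]
P̄ = F·P·Fᵀ + Q = [13 -6 -3; -6 25 0; -3 0 14]
S = H·P̄·Hᵀ + R = [58 31; 31 207]
K = P̄·Hᵀ·S⁻¹ = [-482/2209 403/2209; 2978/11045 -3434/11045; -4214/11045 -1023/11045]
x' − x̄ = [6677/2209, -47862/11045, 26551/11045] = K·y
y = (KᵀK)⁻¹·Kᵀ·(x' − x̄) = [-8, 7]
z = y + H·x̄ = [-8, 7] + [6, -6] = [-2, 1]

z = [-2, 1]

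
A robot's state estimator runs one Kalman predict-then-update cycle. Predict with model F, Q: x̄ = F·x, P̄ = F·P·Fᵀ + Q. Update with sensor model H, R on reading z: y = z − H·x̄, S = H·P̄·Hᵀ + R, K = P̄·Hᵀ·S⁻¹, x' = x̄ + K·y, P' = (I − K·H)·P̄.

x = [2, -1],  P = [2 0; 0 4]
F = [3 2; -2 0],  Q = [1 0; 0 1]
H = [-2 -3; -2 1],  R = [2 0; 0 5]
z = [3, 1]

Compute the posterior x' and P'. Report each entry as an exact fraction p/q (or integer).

x' = [-2338/3911, -2585/3911]
P' = [8387/11733 -1522/3911; -1522/3911 1626/3911]

x̄ = F·x = [4, -4]
P̄ = F·P·Fᵀ + Q = [35 -12; -12 9]
y = z − H·x̄ = [-1, 13]
S = H·P̄·Hᵀ + R = [79 65; 65 202]
K = P̄·Hᵀ·S⁻¹ = [-1538/11733 -4268/11733; -917/3911 934/3911]
x' = x̄ + K·y = [-2338/3911, -2585/3911]
P' = (I − K·H)·P̄ = [8387/11733 -1522/3911; -1522/3911 1626/3911]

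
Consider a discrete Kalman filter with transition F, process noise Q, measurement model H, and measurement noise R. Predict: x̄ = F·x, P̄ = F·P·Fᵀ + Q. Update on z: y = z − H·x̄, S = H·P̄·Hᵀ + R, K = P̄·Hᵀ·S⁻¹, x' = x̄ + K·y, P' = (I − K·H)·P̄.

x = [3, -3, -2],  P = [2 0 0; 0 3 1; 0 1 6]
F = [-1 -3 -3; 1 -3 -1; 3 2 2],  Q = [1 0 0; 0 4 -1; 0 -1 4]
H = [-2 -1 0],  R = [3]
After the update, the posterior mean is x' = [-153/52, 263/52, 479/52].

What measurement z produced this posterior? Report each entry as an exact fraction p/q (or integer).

x̄ = F·x = [12, 14, -1]
P̄ = F·P·Fᵀ + Q = [102 55 -72; 55 45 -33; -72 -33 66]
S = H·P̄·Hᵀ + R = [676]
K = P̄·Hᵀ·S⁻¹ = [-259/676; -155/676; 177/676]
x' − x̄ = [-777/52, -465/52, 531/52] = K·y
y = (KᵀK)⁻¹·Kᵀ·(x' − x̄) = [39]
z = y + H·x̄ = [39] + [-38] = [1]

z = [1]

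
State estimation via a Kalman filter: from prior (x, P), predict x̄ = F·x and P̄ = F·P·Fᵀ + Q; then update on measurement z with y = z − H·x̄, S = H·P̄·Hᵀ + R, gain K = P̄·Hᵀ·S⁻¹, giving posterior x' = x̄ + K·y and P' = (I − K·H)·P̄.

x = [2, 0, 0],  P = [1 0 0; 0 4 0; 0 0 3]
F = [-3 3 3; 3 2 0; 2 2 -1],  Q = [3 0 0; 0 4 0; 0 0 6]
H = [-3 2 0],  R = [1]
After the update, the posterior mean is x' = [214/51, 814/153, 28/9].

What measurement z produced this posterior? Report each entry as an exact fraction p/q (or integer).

z = [-2]

x̄ = F·x = [-6, 6, 4]
P̄ = F·P·Fᵀ + Q = [75 15 9; 15 29 22; 9 22 29]
S = H·P̄·Hᵀ + R = [612]
K = P̄·Hᵀ·S⁻¹ = [-65/204; 13/612; 1/36]
x' − x̄ = [520/51, -104/153, -8/9] = K·y
y = (KᵀK)⁻¹·Kᵀ·(x' − x̄) = [-32]
z = y + H·x̄ = [-32] + [30] = [-2]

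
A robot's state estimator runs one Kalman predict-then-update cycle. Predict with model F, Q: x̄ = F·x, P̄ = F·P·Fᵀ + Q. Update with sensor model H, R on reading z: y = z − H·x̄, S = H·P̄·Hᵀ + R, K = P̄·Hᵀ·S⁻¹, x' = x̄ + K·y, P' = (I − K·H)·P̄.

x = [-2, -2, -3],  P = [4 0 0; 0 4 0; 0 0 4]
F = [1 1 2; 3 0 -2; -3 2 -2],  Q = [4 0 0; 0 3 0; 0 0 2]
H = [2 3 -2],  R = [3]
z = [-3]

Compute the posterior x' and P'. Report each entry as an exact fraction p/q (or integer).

x' = [-536/69, 2167/414, 112/69]
P' = [1540/69 -3586/207 -260/69; -3586/207 29501/1242 3740/207; -260/69 3740/207 1630/69]

x̄ = F·x = [-10, 0, 8]
P̄ = F·P·Fᵀ + Q = [28 -4 -20; -4 55 -20; -20 -20 70]
y = z − H·x̄ = [33]
S = H·P̄·Hᵀ + R = [1242]
K = P̄·Hᵀ·S⁻¹ = [14/207; 197/1242; -40/207]
x' = x̄ + K·y = [-536/69, 2167/414, 112/69]
P' = (I − K·H)·P̄ = [1540/69 -3586/207 -260/69; -3586/207 29501/1242 3740/207; -260/69 3740/207 1630/69]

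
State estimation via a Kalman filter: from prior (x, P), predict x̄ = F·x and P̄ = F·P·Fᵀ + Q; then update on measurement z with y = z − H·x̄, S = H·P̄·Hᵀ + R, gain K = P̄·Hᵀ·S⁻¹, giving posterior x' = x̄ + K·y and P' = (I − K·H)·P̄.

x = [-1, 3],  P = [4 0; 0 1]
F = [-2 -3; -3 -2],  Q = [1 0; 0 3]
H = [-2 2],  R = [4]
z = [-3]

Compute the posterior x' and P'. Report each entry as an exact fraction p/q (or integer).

x' = [-46/5, -203/20]
P' = [122/5 124/5; 124/5 261/10]

x̄ = F·x = [-7, -3]
P̄ = F·P·Fᵀ + Q = [26 30; 30 43]
y = z − H·x̄ = [-11]
S = H·P̄·Hᵀ + R = [40]
K = P̄·Hᵀ·S⁻¹ = [1/5; 13/20]
x' = x̄ + K·y = [-46/5, -203/20]
P' = (I − K·H)·P̄ = [122/5 124/5; 124/5 261/10]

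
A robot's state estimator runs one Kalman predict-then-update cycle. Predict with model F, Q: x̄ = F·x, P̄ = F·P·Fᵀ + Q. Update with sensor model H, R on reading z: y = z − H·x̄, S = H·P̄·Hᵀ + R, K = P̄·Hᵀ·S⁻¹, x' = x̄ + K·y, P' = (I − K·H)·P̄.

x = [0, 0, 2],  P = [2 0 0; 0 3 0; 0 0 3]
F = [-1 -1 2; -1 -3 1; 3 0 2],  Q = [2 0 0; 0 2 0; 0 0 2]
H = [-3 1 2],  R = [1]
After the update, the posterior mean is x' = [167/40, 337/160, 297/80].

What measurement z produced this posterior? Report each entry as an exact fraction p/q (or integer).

x̄ = F·x = [4, 2, 4]
P̄ = F·P·Fᵀ + Q = [19 17 6; 17 34 0; 6 0 32]
S = H·P̄·Hᵀ + R = [160]
K = P̄·Hᵀ·S⁻¹ = [-7/40; -17/160; 23/80]
x' − x̄ = [7/40, 17/160, -23/80] = K·y
y = (KᵀK)⁻¹·Kᵀ·(x' − x̄) = [-1]
z = y + H·x̄ = [-1] + [-2] = [-3]

z = [-3]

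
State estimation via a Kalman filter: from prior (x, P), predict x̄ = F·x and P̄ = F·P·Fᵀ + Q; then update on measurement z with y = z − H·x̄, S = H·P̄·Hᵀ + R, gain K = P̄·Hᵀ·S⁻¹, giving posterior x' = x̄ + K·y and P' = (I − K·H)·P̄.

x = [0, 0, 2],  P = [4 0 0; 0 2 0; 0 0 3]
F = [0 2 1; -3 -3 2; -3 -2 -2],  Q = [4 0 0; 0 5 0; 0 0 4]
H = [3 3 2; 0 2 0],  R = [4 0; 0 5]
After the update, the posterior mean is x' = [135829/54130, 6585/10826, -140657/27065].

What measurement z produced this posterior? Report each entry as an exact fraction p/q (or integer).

x̄ = F·x = [2, 4, -4]
P̄ = F·P·Fᵀ + Q = [15 -6 -14; -6 71 36; -14 36 60]
S = H·P̄·Hᵀ + R = [1174 534; 534 289]
K = P̄·Hᵀ·S⁻¹ = [6119/54130 -6777/27065; 267/10826 2413/5413; 7653/27065 -7398/27065]
x' − x̄ = [27569/54130, -36719/10826, -32397/27065] = K·y
y = (KᵀK)⁻¹·Kᵀ·(x' − x̄) = [-11, -7]
z = y + H·x̄ = [-11, -7] + [10, 8] = [-1, 1]

z = [-1, 1]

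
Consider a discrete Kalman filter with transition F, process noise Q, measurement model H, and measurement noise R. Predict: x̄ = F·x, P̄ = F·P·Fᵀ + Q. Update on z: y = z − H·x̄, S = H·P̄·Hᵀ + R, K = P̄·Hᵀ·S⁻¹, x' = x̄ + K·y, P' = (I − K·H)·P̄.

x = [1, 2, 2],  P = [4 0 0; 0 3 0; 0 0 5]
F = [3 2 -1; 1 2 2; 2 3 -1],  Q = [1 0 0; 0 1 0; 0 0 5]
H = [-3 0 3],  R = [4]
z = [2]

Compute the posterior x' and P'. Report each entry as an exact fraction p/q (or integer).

x' = [626/121, 1083/121, 708/121]
P' = [6093/121 1820/121 6065/121; 1820/121 4441/121 1828/121; 6065/121 1828/121 6089/121]

x̄ = F·x = [5, 9, 6]
P̄ = F·P·Fᵀ + Q = [54 14 47; 14 37 16; 47 16 53]
y = z − H·x̄ = [-1]
S = H·P̄·Hᵀ + R = [121]
K = P̄·Hᵀ·S⁻¹ = [-21/121; 6/121; 18/121]
x' = x̄ + K·y = [626/121, 1083/121, 708/121]
P' = (I − K·H)·P̄ = [6093/121 1820/121 6065/121; 1820/121 4441/121 1828/121; 6065/121 1828/121 6089/121]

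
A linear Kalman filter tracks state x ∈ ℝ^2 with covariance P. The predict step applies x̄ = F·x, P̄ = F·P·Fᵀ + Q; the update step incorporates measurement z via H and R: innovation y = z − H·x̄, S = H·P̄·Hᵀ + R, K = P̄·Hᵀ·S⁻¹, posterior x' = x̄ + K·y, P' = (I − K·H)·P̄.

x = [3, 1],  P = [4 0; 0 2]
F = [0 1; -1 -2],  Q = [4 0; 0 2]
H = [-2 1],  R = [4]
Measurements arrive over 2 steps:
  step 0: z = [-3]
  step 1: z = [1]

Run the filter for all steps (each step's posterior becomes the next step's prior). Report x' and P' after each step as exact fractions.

step 0: x' = [-3/29, -101/29], P' = [46/29 60/29; 60/29 164/29]
step 1: x' = [-209/947, 907/947], P' = [1396/947 1844/947; 1844/947 5464/947]

step 0: x̄ = F·x = [1, -5]
step 0: P̄ = F·P·Fᵀ + Q = [6 -4; -4 14]
step 0: y = z − H·x̄ = [4]
step 0: S = H·P̄·Hᵀ + R = [58]
step 0: K = P̄·Hᵀ·S⁻¹ = [-8/29; 11/29]
step 0: x' = x̄ + K·y = [-3/29, -101/29]
step 0: P' = (I − K·H)·P̄ = [46/29 60/29; 60/29 164/29]
step 1: x̄ = F·x = [-101/29, 205/29]
step 1: P̄ = F·P·Fᵀ + Q = [280/29 -388/29; -388/29 1000/29]
step 1: y = z − H·x̄ = [-378/29]
step 1: S = H·P̄·Hᵀ + R = [3788/29]
step 1: K = P̄·Hᵀ·S⁻¹ = [-237/947; 444/947]
step 1: x' = x̄ + K·y = [-209/947, 907/947]
step 1: P' = (I − K·H)·P̄ = [1396/947 1844/947; 1844/947 5464/947]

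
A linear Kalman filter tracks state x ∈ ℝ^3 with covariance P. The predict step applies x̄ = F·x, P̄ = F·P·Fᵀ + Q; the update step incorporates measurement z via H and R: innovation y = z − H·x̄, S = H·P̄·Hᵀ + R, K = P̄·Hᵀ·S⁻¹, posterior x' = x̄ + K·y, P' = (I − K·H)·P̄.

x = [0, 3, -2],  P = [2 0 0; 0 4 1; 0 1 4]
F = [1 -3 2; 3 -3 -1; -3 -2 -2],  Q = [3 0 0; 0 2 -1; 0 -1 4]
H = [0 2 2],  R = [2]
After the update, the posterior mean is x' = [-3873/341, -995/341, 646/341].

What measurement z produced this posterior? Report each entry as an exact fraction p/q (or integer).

x̄ = F·x = [-13, -7, -2]
P̄ = F·P·Fᵀ + Q = [45 31 4; 31 66 21; 4 21 62]
S = H·P̄·Hᵀ + R = [682]
K = P̄·Hᵀ·S⁻¹ = [35/341; 87/341; 83/341]
x' − x̄ = [560/341, 1392/341, 1328/341] = K·y
y = (KᵀK)⁻¹·Kᵀ·(x' − x̄) = [16]
z = y + H·x̄ = [16] + [-18] = [-2]

z = [-2]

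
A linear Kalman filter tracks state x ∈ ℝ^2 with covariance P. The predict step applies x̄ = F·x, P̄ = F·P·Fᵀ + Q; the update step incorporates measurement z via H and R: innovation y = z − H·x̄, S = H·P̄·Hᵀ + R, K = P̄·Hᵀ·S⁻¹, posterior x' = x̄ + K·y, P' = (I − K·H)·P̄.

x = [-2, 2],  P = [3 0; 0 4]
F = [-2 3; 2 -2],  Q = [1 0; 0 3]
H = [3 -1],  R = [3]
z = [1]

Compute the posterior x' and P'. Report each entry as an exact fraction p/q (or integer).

x' = [139/691, -385/691]
P' = [370/691 561/691; 561/691 2100/691]

x̄ = F·x = [10, -8]
P̄ = F·P·Fᵀ + Q = [49 -36; -36 31]
y = z − H·x̄ = [-37]
S = H·P̄·Hᵀ + R = [691]
K = P̄·Hᵀ·S⁻¹ = [183/691; -139/691]
x' = x̄ + K·y = [139/691, -385/691]
P' = (I − K·H)·P̄ = [370/691 561/691; 561/691 2100/691]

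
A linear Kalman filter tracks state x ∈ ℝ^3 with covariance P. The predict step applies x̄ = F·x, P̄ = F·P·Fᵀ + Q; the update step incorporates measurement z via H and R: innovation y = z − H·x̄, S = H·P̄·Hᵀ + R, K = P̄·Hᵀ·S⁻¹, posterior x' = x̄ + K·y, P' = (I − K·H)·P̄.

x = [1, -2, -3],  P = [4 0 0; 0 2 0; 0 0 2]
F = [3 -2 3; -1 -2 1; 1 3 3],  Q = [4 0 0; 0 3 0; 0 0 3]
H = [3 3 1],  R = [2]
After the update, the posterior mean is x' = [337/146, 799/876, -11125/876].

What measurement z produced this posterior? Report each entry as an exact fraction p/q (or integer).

z = [-3]

x̄ = F·x = [-2, 0, -14]
P̄ = F·P·Fᵀ + Q = [66 2 18; 2 17 -10; 18 -10 43]
S = H·P̄·Hᵀ + R = [876]
K = P̄·Hᵀ·S⁻¹ = [37/146; 47/876; 67/876]
x' − x̄ = [629/146, 799/876, 1139/876] = K·y
y = (KᵀK)⁻¹·Kᵀ·(x' − x̄) = [17]
z = y + H·x̄ = [17] + [-20] = [-3]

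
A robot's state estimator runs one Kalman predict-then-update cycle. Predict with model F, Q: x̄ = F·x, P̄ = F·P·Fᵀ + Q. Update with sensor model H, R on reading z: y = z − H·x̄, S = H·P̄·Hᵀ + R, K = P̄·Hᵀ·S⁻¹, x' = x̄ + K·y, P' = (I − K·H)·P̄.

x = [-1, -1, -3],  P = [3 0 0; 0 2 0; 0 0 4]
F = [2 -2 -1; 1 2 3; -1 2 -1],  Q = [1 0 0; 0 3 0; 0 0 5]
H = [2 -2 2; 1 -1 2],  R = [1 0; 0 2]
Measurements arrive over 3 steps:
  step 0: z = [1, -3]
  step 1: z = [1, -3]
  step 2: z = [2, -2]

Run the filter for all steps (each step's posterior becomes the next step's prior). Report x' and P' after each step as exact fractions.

step 0: x' = [10779/9313, -23338/9313, -29554/9313], P' = [72216/9313 54008/9313 -15737/9313; 54008/9313 60618/9313 4779/9313; -15737/9313 4779/9313 18499/9313]
step 1: x' = [5560526/2523263, -29666891/22709367, -22784470/7569789], P' = [20162082/2523263 20484238/2523263 493743/2523263; 20484238/2523263 244808408/22709367 17203255/7569789; 493743/2523263 17203255/7569789 9413267/5046526]
step 2: x' = [14690142692/3364411439, 3965704974/3364411439, -7504973636/3364411439], P' = [539571992539/84110285975 108029053247/16822057195 12299958469/168220571950; 108029053247/16822057195 30209381949/3364411439 72718945227/33644114390; 12299958469/168220571950 72718945227/33644114390 315025116787/168220571950]

step 0: x̄ = F·x = [3, -12, 2]
step 0: P̄ = F·P·Fᵀ + Q = [25 -14 -10; -14 50 -7; -10 -7 20]
step 0: y = z − H·x̄ = [-33, -22]
step 0: S = H·P̄·Hᵀ + R = [469 268; 268 173]
step 0: K = P̄·Hᵀ·S⁻¹ = [4942/9313 -99/139; -3662/9313 22/139; -4034/9313 123/139]
step 0: x' = x̄ + K·y = [10779/9313, -23338/9313, -29554/9313]
step 0: P' = (I − K·H)·P̄ = [72216/9313 54008/9313 -15737/9313; 54008/9313 60618/9313 4779/9313; -15737/9313 4779/9313 18499/9313]
step 1: x̄ = F·x = [97788/9313, -124559/9313, -27901/9313]
step 1: P̄ = F·P·Fᵀ + Q = [209148/9313 -162438/9313 -28620/9313; -162438/9313 688076/9313 196823/9313; -28620/9313 196823/9313 113130/9313]
step 1: y = z − H·x̄ = [-379579/9313, -194484/9313]
step 1: S = H·P̄·Hᵀ + R = [3546689/9313 1544062/9313; 1544062/9313 791474/9313]
step 1: K = P̄·Hᵀ·S⁻¹ = [343174/2523263 332665/2523263; -17681002/22709367 21384632/22709367; -3204251/7569789 12517775/15139578]
step 1: x' = x̄ + K·y = [5560526/2523263, -29666891/22709367, -22784470/7569789]
step 1: P' = (I − K·H)·P̄ = [20162082/2523263 20484238/2523263 493743/2523263; 20484238/2523263 244808408/22709367 17203255/7569789; 493743/2523263 17203255/7569789 9413267/5046526]
step 2: x̄ = F·x = [227776660/22709367, -214349278/22709367, -41025106/22709367]
step 2: P̄ = F·P·Fᵀ + Q = [967873657/45418734 -1530677323/45418734 -396172483/45418734; -1530677323/45418734 5986939309/45418734 1718720203/45418734; -396172483/45418734 1718720203/45418734 763229305/45418734]
step 2: y = z − H·x̄ = [-756782930/22709367, -45054940/2523263]
step 2: S = H·P̄·Hᵀ + R = [13121932457/22709367 577549796/2523263; 577549796/2523263 261130642/2523263]
step 2: K = P̄·Hᵀ·S⁻¹ = [11153411077/84110285975 11726684773/168220571950; -13316767769/16822057195 29701088729/33644114390; -36269650879/84110285975 69688866477/84110285975]
step 2: x' = x̄ + K·y = [14690142692/3364411439, 3965704974/3364411439, -7504973636/3364411439]
step 2: P' = (I − K·H)·P̄ = [539571992539/84110285975 108029053247/16822057195 12299958469/168220571950; 108029053247/16822057195 30209381949/3364411439 72718945227/33644114390; 12299958469/168220571950 72718945227/33644114390 315025116787/168220571950]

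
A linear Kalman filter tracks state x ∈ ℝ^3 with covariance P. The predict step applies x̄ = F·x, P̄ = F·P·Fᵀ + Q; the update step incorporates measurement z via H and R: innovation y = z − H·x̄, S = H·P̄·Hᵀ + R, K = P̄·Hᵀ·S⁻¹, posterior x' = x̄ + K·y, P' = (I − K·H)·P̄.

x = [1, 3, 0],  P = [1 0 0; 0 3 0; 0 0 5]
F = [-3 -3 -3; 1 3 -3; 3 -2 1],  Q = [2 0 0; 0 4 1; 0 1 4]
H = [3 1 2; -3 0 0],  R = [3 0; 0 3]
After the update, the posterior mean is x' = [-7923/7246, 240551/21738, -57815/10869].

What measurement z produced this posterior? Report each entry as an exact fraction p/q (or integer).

z = [-3, 3]

x̄ = F·x = [-12, 10, -3]
P̄ = F·P·Fᵀ + Q = [83 15 -6; 15 77 -29; -6 -29 30]
S = H·P̄·Hᵀ + R = [849 -756; -756 750]
K = P̄·Hᵀ·S⁻¹ = [42/3623 -2321/7246; 2330/10869 1131/7246; 3893/10869 1395/3623]
x' − x̄ = [79029/7246, 23171/21738, -25208/10869] = K·y
y = (KᵀK)⁻¹·Kᵀ·(x' − x̄) = [29, -33]
z = y + H·x̄ = [29, -33] + [-32, 36] = [-3, 3]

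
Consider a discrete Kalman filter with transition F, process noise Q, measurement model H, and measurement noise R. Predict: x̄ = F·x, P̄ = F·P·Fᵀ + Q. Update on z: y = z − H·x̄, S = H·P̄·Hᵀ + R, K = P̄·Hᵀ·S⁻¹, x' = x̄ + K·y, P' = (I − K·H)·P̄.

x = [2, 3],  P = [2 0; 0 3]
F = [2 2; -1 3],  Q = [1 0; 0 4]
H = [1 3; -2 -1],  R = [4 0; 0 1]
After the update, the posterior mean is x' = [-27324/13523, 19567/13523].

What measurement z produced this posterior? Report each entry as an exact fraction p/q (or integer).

x̄ = F·x = [10, 7]
P̄ = F·P·Fᵀ + Q = [21 14; 14 33]
S = H·P̄·Hᵀ + R = [406 -239; -239 174]
K = P̄·Hᵀ·S⁻¹ = [-2422/13523 -7679/13523; 5083/13523 2241/13523]
x' − x̄ = [-162554/13523, -75094/13523] = K·y
y = (KᵀK)⁻¹·Kᵀ·(x' − x̄) = [-28, 30]
z = y + H·x̄ = [-28, 30] + [31, -27] = [3, 3]

z = [3, 3]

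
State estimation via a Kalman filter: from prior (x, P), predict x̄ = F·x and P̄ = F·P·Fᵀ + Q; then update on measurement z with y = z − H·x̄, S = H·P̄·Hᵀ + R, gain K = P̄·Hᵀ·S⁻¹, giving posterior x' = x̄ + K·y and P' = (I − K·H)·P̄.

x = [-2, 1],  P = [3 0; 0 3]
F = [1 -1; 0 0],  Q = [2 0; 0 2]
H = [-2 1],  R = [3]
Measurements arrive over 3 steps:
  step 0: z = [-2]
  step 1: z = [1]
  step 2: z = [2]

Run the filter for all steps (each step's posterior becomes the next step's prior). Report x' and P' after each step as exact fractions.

step 0: x' = [17/37, -16/37], P' = [40/37 32/37; 32/37 70/37]
step 1: x' = [-15/133, 206/665], P' = [120/133 96/133; 96/133 1182/665]
step 2: x' = [-10013/11933, 1536/11933], P' = [10760/11933 8608/11933; 8608/11933 21206/11933]

step 0: x̄ = F·x = [-3, 0]
step 0: P̄ = F·P·Fᵀ + Q = [8 0; 0 2]
step 0: y = z − H·x̄ = [-8]
step 0: S = H·P̄·Hᵀ + R = [37]
step 0: K = P̄·Hᵀ·S⁻¹ = [-16/37; 2/37]
step 0: x' = x̄ + K·y = [17/37, -16/37]
step 0: P' = (I − K·H)·P̄ = [40/37 32/37; 32/37 70/37]
step 1: x̄ = F·x = [33/37, 0]
step 1: P̄ = F·P·Fᵀ + Q = [120/37 0; 0 2]
step 1: y = z − H·x̄ = [103/37]
step 1: S = H·P̄·Hᵀ + R = [665/37]
step 1: K = P̄·Hᵀ·S⁻¹ = [-48/133; 74/665]
step 1: x' = x̄ + K·y = [-15/133, 206/665]
step 1: P' = (I − K·H)·P̄ = [120/133 96/133; 96/133 1182/665]
step 2: x̄ = F·x = [-281/665, 0]
step 2: P̄ = F·P·Fᵀ + Q = [2152/665 0; 0 2]
step 2: y = z − H·x̄ = [768/665]
step 2: S = H·P̄·Hᵀ + R = [11933/665]
step 2: K = P̄·Hᵀ·S⁻¹ = [-4304/11933; 1330/11933]
step 2: x' = x̄ + K·y = [-10013/11933, 1536/11933]
step 2: P' = (I − K·H)·P̄ = [10760/11933 8608/11933; 8608/11933 21206/11933]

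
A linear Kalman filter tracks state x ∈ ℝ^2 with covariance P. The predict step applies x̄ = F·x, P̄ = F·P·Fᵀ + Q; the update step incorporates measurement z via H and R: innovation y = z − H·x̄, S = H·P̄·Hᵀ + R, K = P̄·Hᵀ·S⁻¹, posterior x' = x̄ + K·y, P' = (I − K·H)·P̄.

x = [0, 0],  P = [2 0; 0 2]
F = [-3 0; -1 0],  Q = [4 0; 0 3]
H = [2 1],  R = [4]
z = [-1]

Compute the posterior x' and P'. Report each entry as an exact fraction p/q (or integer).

x̄ = F·x = [0, 0]
P̄ = F·P·Fᵀ + Q = [22 6; 6 5]
y = z − H·x̄ = [-1]
S = H·P̄·Hᵀ + R = [121]
K = P̄·Hᵀ·S⁻¹ = [50/121; 17/121]
x' = x̄ + K·y = [-50/121, -17/121]
P' = (I − K·H)·P̄ = [162/121 -124/121; -124/121 316/121]

x' = [-50/121, -17/121]
P' = [162/121 -124/121; -124/121 316/121]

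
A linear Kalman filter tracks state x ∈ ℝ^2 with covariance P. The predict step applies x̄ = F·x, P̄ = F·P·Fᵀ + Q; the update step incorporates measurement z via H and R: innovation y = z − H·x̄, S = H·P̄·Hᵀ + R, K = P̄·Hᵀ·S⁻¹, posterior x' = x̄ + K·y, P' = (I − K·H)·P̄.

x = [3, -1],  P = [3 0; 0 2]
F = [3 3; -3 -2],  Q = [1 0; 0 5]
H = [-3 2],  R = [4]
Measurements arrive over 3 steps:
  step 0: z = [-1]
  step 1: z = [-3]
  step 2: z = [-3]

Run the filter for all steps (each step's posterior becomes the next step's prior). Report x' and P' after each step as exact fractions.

step 0: x̄ = F·x = [6, -7]
step 0: P̄ = F·P·Fᵀ + Q = [46 -39; -39 40]
step 0: y = z − H·x̄ = [31]
step 0: S = H·P̄·Hᵀ + R = [1046]
step 0: K = P̄·Hᵀ·S⁻¹ = [-108/523; 197/1046]
step 0: x' = x̄ + K·y = [-210/523, -1215/1046]
step 0: P' = (I − K·H)·P̄ = [730/523 879/523; 879/523 3031/1046]
step 1: x̄ = F·x = [-4905/1046, 1845/523]
step 1: P̄ = F·P·Fᵀ + Q = [73109/1046 -28848/523; -28848/523 25795/523]
step 1: y = z − H·x̄ = [-25233/1046]
step 1: S = H·P̄·Hᵀ + R = [1560877/1046]
step 1: K = P̄·Hᵀ·S⁻¹ = [-334719/1560877; 276268/1560877]
step 1: x' = x̄ + K·y = [755127/1560877, -1158159/1560877]
step 1: P' = (I − K·H)·P̄ = [1985992/1560877 2309550/1560877; 2309550/1560877 4016861/1560877]
step 2: x̄ = F·x = [-1209096/1560877, 50937/1560877]
step 2: P̄ = F·P·Fᵀ + Q = [97158454/1560877 -76618344/1560877; -76618344/1560877 69460357/1560877]
step 2: y = z − H·x̄ = [-8411793/1560877]
step 2: S = H·P̄·Hᵀ + R = [2077931150/1560877]
step 2: K = P̄·Hᵀ·S⁻¹ = [-8894241/41558623; 184387873/1038965575]
step 2: x' = x̄ + K·y = [15739965/41558623, -959787882/1038965575]
step 2: P' = (I − K·H)·P̄ = [52787896/41558623 61393362/41558623; 61393362/41558623 2671026821/1038965575]

step 0: x' = [-210/523, -1215/1046], P' = [730/523 879/523; 879/523 3031/1046]
step 1: x' = [755127/1560877, -1158159/1560877], P' = [1985992/1560877 2309550/1560877; 2309550/1560877 4016861/1560877]
step 2: x' = [15739965/41558623, -959787882/1038965575], P' = [52787896/41558623 61393362/41558623; 61393362/41558623 2671026821/1038965575]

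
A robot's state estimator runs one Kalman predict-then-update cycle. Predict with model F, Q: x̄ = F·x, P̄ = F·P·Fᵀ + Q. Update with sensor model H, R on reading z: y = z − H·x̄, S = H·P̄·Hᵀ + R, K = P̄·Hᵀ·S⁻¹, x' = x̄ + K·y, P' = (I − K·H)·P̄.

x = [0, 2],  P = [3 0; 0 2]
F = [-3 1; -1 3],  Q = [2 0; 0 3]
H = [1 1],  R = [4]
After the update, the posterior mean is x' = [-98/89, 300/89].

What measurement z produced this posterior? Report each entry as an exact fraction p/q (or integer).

z = [2]

x̄ = F·x = [2, 6]
P̄ = F·P·Fᵀ + Q = [31 15; 15 24]
S = H·P̄·Hᵀ + R = [89]
K = P̄·Hᵀ·S⁻¹ = [46/89; 39/89]
x' − x̄ = [-276/89, -234/89] = K·y
y = (KᵀK)⁻¹·Kᵀ·(x' − x̄) = [-6]
z = y + H·x̄ = [-6] + [8] = [2]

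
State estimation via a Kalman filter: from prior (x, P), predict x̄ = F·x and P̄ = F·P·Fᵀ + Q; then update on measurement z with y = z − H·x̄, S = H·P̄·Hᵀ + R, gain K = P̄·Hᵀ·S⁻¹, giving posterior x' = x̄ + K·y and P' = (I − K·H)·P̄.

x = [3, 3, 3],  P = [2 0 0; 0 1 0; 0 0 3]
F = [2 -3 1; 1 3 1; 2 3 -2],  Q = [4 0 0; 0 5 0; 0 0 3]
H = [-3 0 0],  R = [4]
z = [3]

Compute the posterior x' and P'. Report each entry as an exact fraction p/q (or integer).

x̄ = F·x = [0, 15, 9]
P̄ = F·P·Fᵀ + Q = [24 -2 -7; -2 19 7; -7 7 32]
y = z − H·x̄ = [3]
S = H·P̄·Hᵀ + R = [220]
K = P̄·Hᵀ·S⁻¹ = [-18/55; 3/110; 21/220]
x' = x̄ + K·y = [-54/55, 1659/110, 2043/220]
P' = (I − K·H)·P̄ = [24/55 -2/55 -7/55; -2/55 1036/55 707/110; -7/55 707/110 6599/220]

x' = [-54/55, 1659/110, 2043/220]
P' = [24/55 -2/55 -7/55; -2/55 1036/55 707/110; -7/55 707/110 6599/220]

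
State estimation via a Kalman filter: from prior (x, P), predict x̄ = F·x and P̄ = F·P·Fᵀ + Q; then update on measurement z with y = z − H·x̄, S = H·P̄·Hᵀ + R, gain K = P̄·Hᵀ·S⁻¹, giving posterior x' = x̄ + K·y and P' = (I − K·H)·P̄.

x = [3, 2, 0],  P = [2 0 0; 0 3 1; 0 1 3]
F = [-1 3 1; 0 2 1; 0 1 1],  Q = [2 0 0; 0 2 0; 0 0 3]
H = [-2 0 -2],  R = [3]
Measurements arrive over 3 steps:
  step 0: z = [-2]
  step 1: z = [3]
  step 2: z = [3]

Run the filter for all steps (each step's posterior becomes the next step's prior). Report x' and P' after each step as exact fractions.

step 0: x' = [109/335, 732/335, 238/335], P' = [856/335 198/335 -688/335; 198/335 1259/335 -84/335; -688/335 -84/335 769/335]
step 1: x' = [-19933/20661, 15646/103305, -8780/20661], P' = [46298/20661 22433/20661 -35492/20661; 22433/20661 387277/103305 -15695/20661; -35492/20661 -15695/20661 40031/20661]
step 2: x' = [-14142889/25517863, -4028256/3645409, -23445686/25517863], P' = [57610288/25517863 4078652/3645409 -44265661/25517863; 4078652/3645409 13832813/3645409 -2868428/3645409; -44265661/25517863 -2868428/3645409 49826995/25517863]

step 0: x̄ = F·x = [3, 4, 2]
step 0: P̄ = F·P·Fᵀ + Q = [40 26 16; 26 21 12; 16 12 11]
step 0: y = z − H·x̄ = [8]
step 0: S = H·P̄·Hᵀ + R = [335]
step 0: K = P̄·Hᵀ·S⁻¹ = [-112/335; -76/335; -54/335]
step 0: x' = x̄ + K·y = [109/335, 732/335, 238/335]
step 0: P' = (I − K·H)·P̄ = [856/335 198/335 -688/335; 198/335 1259/335 -84/335; -688/335 -84/335 769/335]
step 1: x̄ = F·x = [465/67, 1702/335, 194/67]
step 1: P̄ = F·P·Fᵀ + Q = [2662/67 1639/67 940/67; 1639/67 6139/335 607/67; 940/67 607/67 573/67]
step 1: y = z − H·x̄ = [1519/67]
step 1: S = H·P̄·Hᵀ + R = [20661/67]
step 1: K = P̄·Hᵀ·S⁻¹ = [-7204/20661; -4492/20661; -3026/20661]
step 1: x' = x̄ + K·y = [-19933/20661, 15646/103305, -8780/20661]
step 1: P' = (I − K·H)·P̄ = [46298/20661 22433/20661 -35492/20661; 22433/20661 387277/103305 -15695/20661; -35492/20661 -15695/20661 40031/20661]
step 2: x̄ = F·x = [102703/103305, -12608/103305, -9418/34435]
step 2: P̄ = F·P·Fᵀ + Q = [3334828/103305 2084572/103305 371127/34435; 2084572/103305 1641973/103305 246428/34435; 371127/34435 246428/34435 246799/34435]
step 2: y = z − H·x̄ = [458813/103305]
step 2: S = H·P̄·Hᵀ + R = [25517863/103305]
step 2: K = P̄·Hᵀ·S⁻¹ = [-8896418/25517863; -806816/3645409; -3707556/25517863]
step 2: x' = x̄ + K·y = [-14142889/25517863, -4028256/3645409, -23445686/25517863]
step 2: P' = (I − K·H)·P̄ = [57610288/25517863 4078652/3645409 -44265661/25517863; 4078652/3645409 13832813/3645409 -2868428/3645409; -44265661/25517863 -2868428/3645409 49826995/25517863]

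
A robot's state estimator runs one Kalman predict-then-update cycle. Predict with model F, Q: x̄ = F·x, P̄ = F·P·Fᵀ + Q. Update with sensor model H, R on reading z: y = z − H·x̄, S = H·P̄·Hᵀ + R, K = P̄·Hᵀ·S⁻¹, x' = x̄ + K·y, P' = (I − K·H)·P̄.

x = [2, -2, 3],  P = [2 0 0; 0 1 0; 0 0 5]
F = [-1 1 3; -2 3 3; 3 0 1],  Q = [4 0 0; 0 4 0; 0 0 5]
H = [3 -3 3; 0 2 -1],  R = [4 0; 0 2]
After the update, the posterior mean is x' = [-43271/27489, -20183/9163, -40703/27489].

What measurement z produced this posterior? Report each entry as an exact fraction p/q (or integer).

x̄ = F·x = [5, -1, 9]
P̄ = F·P·Fᵀ + Q = [52 52 9; 52 66 3; 9 3 28]
S = H·P̄·Hᵀ + R = [490 -168; -168 282]
K = P̄·Hᵀ·S⁻¹ = [3929/18326 3649/7854; 2061/18326 1373/2618; 2089/9163 227/3927]
x' − x̄ = [-180716/27489, -11020/9163, -288104/27489] = K·y
y = (KᵀK)⁻¹·Kᵀ·(x' − x̄) = [-48, 8]
z = y + H·x̄ = [-48, 8] + [45, -11] = [-3, -3]

z = [-3, -3]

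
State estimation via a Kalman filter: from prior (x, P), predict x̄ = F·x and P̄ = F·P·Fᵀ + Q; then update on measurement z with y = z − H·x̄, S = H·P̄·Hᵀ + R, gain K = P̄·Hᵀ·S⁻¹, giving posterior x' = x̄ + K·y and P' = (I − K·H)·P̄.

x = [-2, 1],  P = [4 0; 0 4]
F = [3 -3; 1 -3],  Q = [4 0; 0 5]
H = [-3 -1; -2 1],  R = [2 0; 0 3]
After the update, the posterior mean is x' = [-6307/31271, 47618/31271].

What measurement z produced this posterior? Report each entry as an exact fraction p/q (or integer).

x̄ = F·x = [-9, -5]
P̄ = F·P·Fᵀ + Q = [76 48; 48 45]
S = H·P̄·Hᵀ + R = [1019 363; 363 160]
K = P̄·Hᵀ·S⁻¹ = [-6408/31271 -5788/31271; -11727/31271 16638/31271]
x' − x̄ = [275132/31271, 203973/31271] = K·y
y = (KᵀK)⁻¹·Kᵀ·(x' − x̄) = [-33, -11]
z = y + H·x̄ = [-33, -11] + [32, 13] = [-1, 2]

z = [-1, 2]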